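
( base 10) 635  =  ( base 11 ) 528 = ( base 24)12B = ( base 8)1173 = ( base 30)L5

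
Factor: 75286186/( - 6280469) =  - 2^1*13^( - 1) * 19^( - 1)*47^ ( - 1)*541^( - 1 )*37643093^1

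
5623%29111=5623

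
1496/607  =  1496/607 = 2.46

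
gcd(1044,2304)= 36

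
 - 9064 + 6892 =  -2172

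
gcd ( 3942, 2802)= 6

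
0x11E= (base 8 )436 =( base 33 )8M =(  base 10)286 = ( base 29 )9p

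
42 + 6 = 48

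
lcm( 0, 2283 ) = 0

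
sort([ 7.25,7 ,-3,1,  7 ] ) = [ -3,  1,7,7,7.25]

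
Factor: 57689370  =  2^1*3^2 * 5^1 * 640993^1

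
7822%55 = 12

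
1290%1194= 96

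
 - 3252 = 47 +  - 3299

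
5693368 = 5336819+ 356549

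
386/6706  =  193/3353 = 0.06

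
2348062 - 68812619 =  - 66464557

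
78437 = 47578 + 30859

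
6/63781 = 6/63781= 0.00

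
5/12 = 5/12 = 0.42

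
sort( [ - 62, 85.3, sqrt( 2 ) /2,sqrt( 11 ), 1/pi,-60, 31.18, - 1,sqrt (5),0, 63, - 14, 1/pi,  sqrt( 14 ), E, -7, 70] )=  [ - 62, - 60 ,- 14,-7,  -  1 , 0, 1/pi, 1/pi,sqrt(2 ) /2, sqrt( 5 ), E, sqrt (11 ),  sqrt( 14), 31.18,  63,70, 85.3]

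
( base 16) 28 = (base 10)40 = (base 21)1J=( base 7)55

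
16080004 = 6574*2446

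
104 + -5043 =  - 4939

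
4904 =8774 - 3870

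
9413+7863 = 17276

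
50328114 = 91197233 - 40869119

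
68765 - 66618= 2147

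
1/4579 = 1/4579 =0.00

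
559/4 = 559/4= 139.75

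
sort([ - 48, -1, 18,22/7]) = [  -  48, - 1,  22/7,18]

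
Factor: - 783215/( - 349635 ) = 961/429 = 3^ (-1 )*11^ ( - 1)*13^( - 1)*31^2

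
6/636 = 1/106 = 0.01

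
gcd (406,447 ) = 1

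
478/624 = 239/312 = 0.77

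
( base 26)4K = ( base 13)97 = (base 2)1111100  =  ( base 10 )124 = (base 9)147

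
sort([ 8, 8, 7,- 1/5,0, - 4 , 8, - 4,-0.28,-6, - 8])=[-8,-6,-4, - 4, - 0.28,-1/5, 0, 7,  8, 8,8 ]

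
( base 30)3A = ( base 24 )44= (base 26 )3M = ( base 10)100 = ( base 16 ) 64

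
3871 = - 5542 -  - 9413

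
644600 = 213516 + 431084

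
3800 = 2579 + 1221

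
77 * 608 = 46816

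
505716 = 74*6834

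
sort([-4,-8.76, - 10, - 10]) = [ -10, - 10, - 8.76, - 4] 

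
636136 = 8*79517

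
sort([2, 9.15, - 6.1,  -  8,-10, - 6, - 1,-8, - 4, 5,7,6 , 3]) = [  -  10, - 8, - 8, - 6.1,  -  6, - 4, - 1,2,  3, 5, 6, 7,  9.15 ] 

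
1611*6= 9666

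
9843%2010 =1803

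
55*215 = 11825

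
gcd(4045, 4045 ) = 4045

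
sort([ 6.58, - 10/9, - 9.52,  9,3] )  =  [-9.52, - 10/9,3,6.58, 9 ]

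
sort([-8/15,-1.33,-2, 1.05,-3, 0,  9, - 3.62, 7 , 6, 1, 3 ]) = [-3.62,- 3, - 2, - 1.33,- 8/15, 0, 1,1.05, 3, 6, 7, 9]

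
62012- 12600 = 49412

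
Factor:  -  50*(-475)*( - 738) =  - 2^2*3^2*5^4*19^1*41^1 = - 17527500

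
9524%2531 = 1931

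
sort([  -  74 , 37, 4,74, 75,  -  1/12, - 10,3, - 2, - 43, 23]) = [-74,  -  43,-10,-2, - 1/12, 3 , 4, 23,37,74,75 ] 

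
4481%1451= 128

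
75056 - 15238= 59818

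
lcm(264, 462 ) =1848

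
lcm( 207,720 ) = 16560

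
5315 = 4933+382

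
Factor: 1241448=2^3*3^1*13^1*23^1*173^1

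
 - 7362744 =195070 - 7557814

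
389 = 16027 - 15638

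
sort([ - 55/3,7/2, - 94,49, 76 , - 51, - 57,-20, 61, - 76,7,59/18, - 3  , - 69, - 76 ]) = [-94, - 76, - 76, - 69, - 57, - 51, - 20,-55/3, - 3 , 59/18,7/2,7 , 49,61, 76] 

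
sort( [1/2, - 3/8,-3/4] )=[  -  3/4, -3/8,1/2] 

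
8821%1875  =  1321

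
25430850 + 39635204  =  65066054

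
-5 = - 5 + 0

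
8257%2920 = 2417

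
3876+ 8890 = 12766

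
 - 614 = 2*( - 307) 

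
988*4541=4486508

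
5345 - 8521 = -3176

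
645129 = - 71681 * ( - 9 ) 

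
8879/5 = 8879/5 = 1775.80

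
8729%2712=593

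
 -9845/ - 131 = 75+ 20/131 =75.15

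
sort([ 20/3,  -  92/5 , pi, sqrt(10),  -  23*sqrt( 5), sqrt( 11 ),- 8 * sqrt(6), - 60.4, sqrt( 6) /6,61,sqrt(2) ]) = [-60.4, -23*sqrt(5 ),  -  8*sqrt(6 ), - 92/5, sqrt( 6) /6, sqrt(2 ), pi, sqrt(10), sqrt(11), 20/3, 61]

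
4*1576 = 6304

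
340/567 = 340/567  =  0.60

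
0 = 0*75248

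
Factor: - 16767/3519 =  - 3^4*17^( - 1) = -81/17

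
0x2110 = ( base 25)DDE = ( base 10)8464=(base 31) 8p1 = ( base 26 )CDE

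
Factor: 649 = 11^1 * 59^1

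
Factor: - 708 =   -  2^2*3^1*59^1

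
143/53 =2+37/53 = 2.70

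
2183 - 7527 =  - 5344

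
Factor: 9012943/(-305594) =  - 2^( -1 )*47^( - 1)*3251^( - 1)*9012943^1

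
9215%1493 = 257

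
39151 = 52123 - 12972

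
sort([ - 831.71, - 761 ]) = [ - 831.71, - 761]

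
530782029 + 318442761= 849224790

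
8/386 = 4/193 = 0.02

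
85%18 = 13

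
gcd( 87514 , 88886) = 98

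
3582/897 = 1194/299 = 3.99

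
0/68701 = 0 = 0.00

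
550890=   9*61210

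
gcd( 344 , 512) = 8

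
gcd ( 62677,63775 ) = 1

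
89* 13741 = 1222949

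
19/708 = 19/708 = 0.03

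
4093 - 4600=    - 507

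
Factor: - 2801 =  - 2801^1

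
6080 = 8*760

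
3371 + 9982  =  13353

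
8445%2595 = 660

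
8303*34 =282302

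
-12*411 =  - 4932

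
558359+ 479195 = 1037554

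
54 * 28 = 1512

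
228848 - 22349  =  206499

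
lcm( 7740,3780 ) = 162540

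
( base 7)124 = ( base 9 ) 74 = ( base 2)1000011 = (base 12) 57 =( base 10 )67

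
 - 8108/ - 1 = 8108/1 = 8108.00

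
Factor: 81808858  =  2^1*41^1*47^1*21227^1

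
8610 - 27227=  - 18617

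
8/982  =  4/491 = 0.01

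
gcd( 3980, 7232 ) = 4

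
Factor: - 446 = -2^1 * 223^1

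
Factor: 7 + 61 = 68=2^2*17^1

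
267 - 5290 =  - 5023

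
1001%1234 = 1001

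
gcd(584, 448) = 8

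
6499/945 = 6+829/945 =6.88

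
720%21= 6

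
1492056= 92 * 16218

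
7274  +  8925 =16199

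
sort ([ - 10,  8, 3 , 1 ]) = [ - 10 , 1, 3 , 8] 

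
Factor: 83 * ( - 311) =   -  25813 = -83^1*311^1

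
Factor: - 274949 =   -  19^1*29^1*499^1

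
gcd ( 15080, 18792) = 232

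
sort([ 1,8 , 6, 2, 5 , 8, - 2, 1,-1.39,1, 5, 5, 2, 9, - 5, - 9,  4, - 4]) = [ - 9, - 5,-4, - 2,-1.39, 1,  1, 1 , 2, 2 , 4, 5, 5 , 5 , 6 , 8, 8, 9]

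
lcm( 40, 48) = 240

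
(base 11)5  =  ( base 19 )5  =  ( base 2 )101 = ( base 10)5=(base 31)5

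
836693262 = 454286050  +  382407212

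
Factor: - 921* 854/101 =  - 786534/101 = - 2^1*3^1*7^1*61^1 * 101^( - 1) * 307^1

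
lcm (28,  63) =252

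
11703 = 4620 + 7083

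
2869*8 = 22952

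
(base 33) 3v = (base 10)130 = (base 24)5A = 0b10000010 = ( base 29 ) 4E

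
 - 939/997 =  - 1 + 58/997=-0.94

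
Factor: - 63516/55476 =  - 79/69 = - 3^( - 1)*23^( - 1 ) * 79^1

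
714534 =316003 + 398531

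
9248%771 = 767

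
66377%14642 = 7809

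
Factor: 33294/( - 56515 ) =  -2^1*3^1*5^( - 1 )*31^1*89^ ( - 1)*127^(-1 )*179^1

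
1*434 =434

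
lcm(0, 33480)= 0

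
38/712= 19/356 = 0.05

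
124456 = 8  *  15557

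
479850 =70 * 6855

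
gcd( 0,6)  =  6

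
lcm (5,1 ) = 5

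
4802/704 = 6 + 289/352 = 6.82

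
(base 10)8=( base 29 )8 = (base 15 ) 8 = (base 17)8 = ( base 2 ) 1000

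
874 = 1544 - 670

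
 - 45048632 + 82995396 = 37946764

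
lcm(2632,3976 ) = 186872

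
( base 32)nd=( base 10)749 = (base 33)mn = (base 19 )218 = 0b1011101101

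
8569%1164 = 421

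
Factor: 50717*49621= 11^1*13^1*41^1*347^1*1237^1 = 2516628257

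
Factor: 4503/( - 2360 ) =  - 2^( - 3 )*3^1*5^(  -  1) * 19^1*59^( - 1 )*79^1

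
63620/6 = 10603 + 1/3 = 10603.33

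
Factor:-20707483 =- 20707483^1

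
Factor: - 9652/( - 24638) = 38/97 = 2^1 * 19^1 * 97^(  -  1 ) 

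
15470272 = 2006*7712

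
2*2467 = 4934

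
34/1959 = 34/1959 = 0.02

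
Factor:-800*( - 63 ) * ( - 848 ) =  - 42739200 = -2^9*3^2*5^2*7^1*53^1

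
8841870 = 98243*90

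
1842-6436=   -  4594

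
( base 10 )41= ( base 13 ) 32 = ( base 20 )21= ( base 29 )1C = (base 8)51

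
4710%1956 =798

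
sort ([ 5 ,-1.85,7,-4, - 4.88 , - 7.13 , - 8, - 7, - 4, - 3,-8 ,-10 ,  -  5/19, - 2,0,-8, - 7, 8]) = [ - 10, - 8, - 8, - 8, - 7.13,-7, - 7 , - 4.88, - 4, - 4, - 3,-2, - 1.85 , - 5/19,0 , 5,7, 8]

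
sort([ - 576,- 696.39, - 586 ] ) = [ - 696.39, - 586, - 576]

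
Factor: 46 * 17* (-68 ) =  - 2^3*17^2*23^1 = - 53176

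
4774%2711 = 2063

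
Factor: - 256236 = - 2^2*3^1*131^1*163^1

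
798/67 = 798/67 = 11.91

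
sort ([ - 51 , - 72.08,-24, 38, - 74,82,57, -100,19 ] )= [ - 100,-74, - 72.08, - 51, -24,19,38, 57, 82 ] 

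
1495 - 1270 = 225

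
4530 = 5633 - 1103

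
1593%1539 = 54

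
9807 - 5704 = 4103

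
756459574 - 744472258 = 11987316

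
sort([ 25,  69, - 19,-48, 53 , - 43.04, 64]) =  [  -  48, - 43.04,  -  19, 25,53, 64, 69] 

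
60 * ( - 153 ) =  - 9180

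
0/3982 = 0 = 0.00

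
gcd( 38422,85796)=2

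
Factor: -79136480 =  - 2^5*5^1*97^1*5099^1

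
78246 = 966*81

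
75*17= 1275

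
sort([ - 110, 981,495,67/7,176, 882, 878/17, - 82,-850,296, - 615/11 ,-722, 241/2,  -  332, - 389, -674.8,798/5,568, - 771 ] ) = [ -850,- 771, - 722, - 674.8, - 389, - 332, - 110, - 82, - 615/11,67/7,878/17,  241/2,798/5, 176 , 296,495, 568,882,981] 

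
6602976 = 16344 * 404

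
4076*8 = 32608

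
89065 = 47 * 1895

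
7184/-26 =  - 277+9/13 = - 276.31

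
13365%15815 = 13365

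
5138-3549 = 1589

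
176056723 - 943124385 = -767067662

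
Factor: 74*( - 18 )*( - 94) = 125208 = 2^3*3^2*37^1*47^1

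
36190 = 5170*7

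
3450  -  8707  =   - 5257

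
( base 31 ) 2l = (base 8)123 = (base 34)2F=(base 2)1010011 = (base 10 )83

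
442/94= 221/47=4.70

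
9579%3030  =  489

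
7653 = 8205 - 552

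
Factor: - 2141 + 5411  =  2^1*3^1*5^1*109^1 = 3270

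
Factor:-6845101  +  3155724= - 3689377^1=-3689377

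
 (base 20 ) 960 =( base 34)37e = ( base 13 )1902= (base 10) 3720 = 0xe88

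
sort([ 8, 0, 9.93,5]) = [ 0, 5,8, 9.93]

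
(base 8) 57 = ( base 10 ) 47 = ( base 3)1202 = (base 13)38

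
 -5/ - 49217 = 5/49217 = 0.00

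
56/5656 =1/101 = 0.01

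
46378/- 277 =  - 168 + 158/277  =  - 167.43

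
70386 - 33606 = 36780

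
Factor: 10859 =10859^1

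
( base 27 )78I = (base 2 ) 1010011011001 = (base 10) 5337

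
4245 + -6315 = -2070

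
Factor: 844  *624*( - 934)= - 2^7 * 3^1*13^1*211^1 * 467^1 = - 491896704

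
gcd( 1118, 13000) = 26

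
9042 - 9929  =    -  887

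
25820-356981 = - 331161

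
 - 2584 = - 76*34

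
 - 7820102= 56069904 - 63890006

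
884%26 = 0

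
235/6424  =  235/6424 = 0.04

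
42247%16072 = 10103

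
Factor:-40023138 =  - 2^1*3^1*79^1*84437^1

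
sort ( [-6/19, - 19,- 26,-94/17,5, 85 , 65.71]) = [- 26, - 19, - 94/17,- 6/19 , 5, 65.71, 85] 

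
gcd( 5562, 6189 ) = 3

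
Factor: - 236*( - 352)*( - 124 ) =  - 10300928 = - 2^9*11^1*31^1*59^1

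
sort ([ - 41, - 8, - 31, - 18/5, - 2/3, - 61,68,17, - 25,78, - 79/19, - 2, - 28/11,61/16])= [ - 61,  -  41, - 31, - 25, - 8, - 79/19,-18/5, - 28/11, - 2, - 2/3,61/16,17,68, 78]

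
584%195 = 194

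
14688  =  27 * 544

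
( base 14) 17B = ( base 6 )1225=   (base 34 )8x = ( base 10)305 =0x131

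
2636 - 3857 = - 1221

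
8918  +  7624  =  16542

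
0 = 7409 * 0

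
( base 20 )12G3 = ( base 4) 2032203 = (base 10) 9123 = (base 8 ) 21643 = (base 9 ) 13456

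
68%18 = 14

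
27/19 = 27/19=1.42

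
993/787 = 1 + 206/787 =1.26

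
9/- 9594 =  - 1 + 1065/1066  =  - 0.00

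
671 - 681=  - 10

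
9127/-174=-53+95/174 = - 52.45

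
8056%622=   592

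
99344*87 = 8642928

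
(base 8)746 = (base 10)486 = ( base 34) EA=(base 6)2130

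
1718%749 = 220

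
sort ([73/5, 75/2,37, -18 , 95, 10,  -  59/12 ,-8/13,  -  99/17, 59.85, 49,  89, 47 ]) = [-18, - 99/17, - 59/12 ,-8/13, 10, 73/5, 37, 75/2, 47,49, 59.85,89, 95] 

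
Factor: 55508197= 31^1*1790587^1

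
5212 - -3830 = 9042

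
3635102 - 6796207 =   -  3161105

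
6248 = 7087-839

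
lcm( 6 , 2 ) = 6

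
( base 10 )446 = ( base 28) fq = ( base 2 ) 110111110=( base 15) 1eb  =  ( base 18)16e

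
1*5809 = 5809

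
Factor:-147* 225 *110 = -2^1 * 3^3 * 5^3 *7^2*11^1 = -3638250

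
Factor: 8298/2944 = 4149/1472=2^( - 6)*3^2*23^ ( - 1) * 461^1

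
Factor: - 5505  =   - 3^1*5^1*367^1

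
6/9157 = 6/9157 = 0.00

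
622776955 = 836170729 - 213393774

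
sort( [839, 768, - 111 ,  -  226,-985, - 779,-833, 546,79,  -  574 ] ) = [  -  985, - 833, -779,-574, -226 ,-111, 79,546, 768, 839] 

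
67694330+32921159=100615489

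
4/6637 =4/6637 = 0.00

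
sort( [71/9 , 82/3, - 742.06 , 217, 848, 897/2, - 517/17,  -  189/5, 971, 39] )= [-742.06,-189/5, - 517/17, 71/9, 82/3, 39,217,  897/2, 848, 971 ] 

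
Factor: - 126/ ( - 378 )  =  3^ (-1 ) = 1/3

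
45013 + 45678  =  90691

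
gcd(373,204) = 1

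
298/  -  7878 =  - 1 + 3790/3939 = - 0.04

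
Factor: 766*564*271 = 117078504 = 2^3 * 3^1*47^1*271^1*383^1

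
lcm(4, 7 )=28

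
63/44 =63/44 = 1.43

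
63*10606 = 668178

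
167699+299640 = 467339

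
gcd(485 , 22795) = 485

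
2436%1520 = 916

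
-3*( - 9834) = 29502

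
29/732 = 29/732=0.04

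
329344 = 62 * 5312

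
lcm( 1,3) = 3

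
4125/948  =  4 + 111/316= 4.35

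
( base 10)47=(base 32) 1f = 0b101111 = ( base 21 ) 25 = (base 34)1D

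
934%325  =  284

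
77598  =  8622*9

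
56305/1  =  56305= 56305.00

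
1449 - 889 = 560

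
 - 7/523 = - 1 + 516/523 = -0.01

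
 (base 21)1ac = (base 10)663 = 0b1010010111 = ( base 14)355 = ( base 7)1635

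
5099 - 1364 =3735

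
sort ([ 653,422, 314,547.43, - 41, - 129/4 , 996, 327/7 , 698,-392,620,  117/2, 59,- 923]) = [-923,-392,  -  41,  -  129/4,  327/7,117/2,59, 314,422, 547.43, 620,653, 698,996]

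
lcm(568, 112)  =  7952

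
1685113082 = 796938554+888174528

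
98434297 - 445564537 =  - 347130240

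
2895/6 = 965/2 =482.50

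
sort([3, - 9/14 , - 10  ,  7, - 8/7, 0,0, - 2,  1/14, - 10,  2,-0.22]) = [ - 10,-10, - 2, - 8/7, - 9/14, - 0.22,0,0,1/14, 2,3,7]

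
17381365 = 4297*4045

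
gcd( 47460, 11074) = 1582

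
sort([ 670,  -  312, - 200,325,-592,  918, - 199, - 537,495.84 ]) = [  -  592, - 537, - 312, - 200,-199,325,  495.84, 670,918]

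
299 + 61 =360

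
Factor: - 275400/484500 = -54/95= - 2^1*3^3*5^( - 1)*19^(-1 ) 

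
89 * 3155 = 280795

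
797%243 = 68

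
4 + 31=35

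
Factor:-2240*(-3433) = 7689920 = 2^6*5^1*7^1*3433^1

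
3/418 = 3/418 = 0.01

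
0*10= 0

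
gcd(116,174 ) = 58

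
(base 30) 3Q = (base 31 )3N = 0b1110100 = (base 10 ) 116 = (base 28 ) 44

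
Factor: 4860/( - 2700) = -3^2*5^( - 1) = - 9/5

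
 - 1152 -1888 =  - 3040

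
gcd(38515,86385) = 5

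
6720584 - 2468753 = 4251831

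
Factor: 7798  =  2^1 * 7^1*557^1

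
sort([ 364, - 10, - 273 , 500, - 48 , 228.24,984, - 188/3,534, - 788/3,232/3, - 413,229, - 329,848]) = [ - 413,- 329, -273,  -  788/3, - 188/3, - 48, - 10,232/3,228.24,229, 364,500,534, 848, 984] 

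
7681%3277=1127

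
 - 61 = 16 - 77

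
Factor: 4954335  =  3^1*5^1*330289^1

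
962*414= 398268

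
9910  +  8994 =18904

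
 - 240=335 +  - 575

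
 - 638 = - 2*319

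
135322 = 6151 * 22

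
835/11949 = 835/11949= 0.07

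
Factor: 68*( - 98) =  - 6664 = - 2^3*7^2* 17^1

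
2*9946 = 19892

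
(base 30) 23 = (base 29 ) 25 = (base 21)30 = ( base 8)77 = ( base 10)63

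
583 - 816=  - 233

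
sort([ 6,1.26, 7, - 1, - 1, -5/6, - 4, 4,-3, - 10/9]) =[ - 4, - 3, - 10/9, - 1, - 1, - 5/6,1.26,4,6,7]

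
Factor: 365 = 5^1*73^1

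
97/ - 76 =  - 2 + 55/76 =- 1.28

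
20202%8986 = 2230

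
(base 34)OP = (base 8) 1511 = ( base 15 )3b1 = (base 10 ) 841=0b1101001001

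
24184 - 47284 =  - 23100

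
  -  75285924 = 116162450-191448374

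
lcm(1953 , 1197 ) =37107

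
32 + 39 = 71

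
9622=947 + 8675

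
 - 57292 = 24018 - 81310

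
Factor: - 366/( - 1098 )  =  3^( - 1 ) =1/3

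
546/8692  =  273/4346=   0.06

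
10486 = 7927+2559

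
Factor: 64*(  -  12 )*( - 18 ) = 2^9*3^3 = 13824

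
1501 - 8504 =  - 7003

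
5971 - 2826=3145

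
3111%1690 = 1421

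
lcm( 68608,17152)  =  68608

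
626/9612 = 313/4806 = 0.07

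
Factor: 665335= 5^1*11^1*12097^1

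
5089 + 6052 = 11141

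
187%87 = 13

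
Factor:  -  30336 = -2^7*3^1* 79^1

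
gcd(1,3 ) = 1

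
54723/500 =109 + 223/500 = 109.45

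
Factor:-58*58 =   -  3364 = - 2^2*29^2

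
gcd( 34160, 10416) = 112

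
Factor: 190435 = 5^1*7^1*5441^1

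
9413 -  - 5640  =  15053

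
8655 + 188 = 8843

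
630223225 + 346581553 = 976804778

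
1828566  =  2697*678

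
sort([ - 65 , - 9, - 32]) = [ - 65, - 32, - 9] 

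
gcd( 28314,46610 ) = 2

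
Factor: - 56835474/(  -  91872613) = 2^1*3^1*7^( - 1)*1187^( - 1 )*2113^1*4483^1*11057^( - 1 )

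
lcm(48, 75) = 1200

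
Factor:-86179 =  - 86179^1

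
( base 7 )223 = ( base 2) 1110011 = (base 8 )163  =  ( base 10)115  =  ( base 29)3S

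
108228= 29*3732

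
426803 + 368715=795518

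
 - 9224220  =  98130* (  -  94 )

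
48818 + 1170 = 49988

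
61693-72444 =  - 10751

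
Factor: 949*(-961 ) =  - 911989 = - 13^1*31^2*73^1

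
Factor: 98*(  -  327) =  - 32046 = - 2^1*3^1*7^2 * 109^1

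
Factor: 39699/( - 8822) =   -  2^(- 1 ) * 3^2 = - 9/2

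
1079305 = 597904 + 481401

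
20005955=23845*839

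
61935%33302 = 28633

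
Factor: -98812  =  -2^2* 7^1*3529^1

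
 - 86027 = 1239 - 87266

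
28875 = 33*875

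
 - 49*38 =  - 1862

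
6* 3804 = 22824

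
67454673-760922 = 66693751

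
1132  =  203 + 929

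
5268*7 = 36876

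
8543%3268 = 2007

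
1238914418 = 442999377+795915041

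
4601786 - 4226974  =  374812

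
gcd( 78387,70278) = 2703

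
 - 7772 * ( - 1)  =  7772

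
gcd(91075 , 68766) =1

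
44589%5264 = 2477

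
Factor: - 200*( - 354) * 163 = 2^4*3^1*5^2*59^1*163^1 = 11540400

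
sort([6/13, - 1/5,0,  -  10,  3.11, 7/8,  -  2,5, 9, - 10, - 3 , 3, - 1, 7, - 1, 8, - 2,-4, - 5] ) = [ - 10,-10 , - 5, - 4, - 3, - 2,  -  2, - 1 , - 1,  -  1/5,  0,6/13 , 7/8,3,3.11, 5, 7, 8, 9]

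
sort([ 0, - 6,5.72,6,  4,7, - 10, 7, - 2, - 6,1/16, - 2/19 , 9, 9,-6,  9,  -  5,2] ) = [ - 10, - 6, - 6, - 6,- 5 ,-2, - 2/19, 0 , 1/16,2, 4, 5.72 , 6, 7, 7,9,9,9] 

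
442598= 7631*58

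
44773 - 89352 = -44579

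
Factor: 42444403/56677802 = 2^( - 1 )* 28338901^( - 1)*42444403^1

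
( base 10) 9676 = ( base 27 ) D7A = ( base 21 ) 10jg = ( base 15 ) 2d01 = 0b10010111001100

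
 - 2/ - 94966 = 1/47483= 0.00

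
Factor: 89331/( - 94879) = -3^1*11^1*79^(-1)*1201^( -1)*2707^1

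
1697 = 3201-1504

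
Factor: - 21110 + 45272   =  2^1*3^1*4027^1 = 24162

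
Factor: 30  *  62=2^2*3^1*5^1*31^1 = 1860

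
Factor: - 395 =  - 5^1  *79^1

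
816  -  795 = 21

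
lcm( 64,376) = 3008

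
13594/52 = 6797/26 = 261.42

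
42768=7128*6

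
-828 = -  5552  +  4724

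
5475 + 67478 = 72953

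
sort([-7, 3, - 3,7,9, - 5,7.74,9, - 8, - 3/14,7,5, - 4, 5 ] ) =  [ - 8, - 7, - 5, - 4, - 3, - 3/14, 3,5, 5,7,7, 7.74,9,9] 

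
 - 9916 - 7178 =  - 17094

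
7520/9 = 7520/9  =  835.56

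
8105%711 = 284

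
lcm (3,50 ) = 150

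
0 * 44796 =0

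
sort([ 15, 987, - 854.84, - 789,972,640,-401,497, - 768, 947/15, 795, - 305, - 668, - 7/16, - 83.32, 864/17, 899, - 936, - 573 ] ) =[ - 936, - 854.84, - 789, - 768, - 668, - 573 , - 401, - 305, - 83.32, - 7/16, 15 , 864/17, 947/15, 497 , 640,795 , 899, 972 , 987 ] 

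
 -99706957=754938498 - 854645455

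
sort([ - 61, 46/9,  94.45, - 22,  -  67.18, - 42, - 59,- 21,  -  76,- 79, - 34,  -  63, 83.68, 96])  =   [  -  79,-76, - 67.18,-63,-61 ,  -  59,  -  42,-34, - 22,-21 , 46/9, 83.68, 94.45, 96 ]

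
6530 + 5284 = 11814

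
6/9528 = 1/1588=0.00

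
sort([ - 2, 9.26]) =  [ - 2,9.26]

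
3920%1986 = 1934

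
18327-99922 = - 81595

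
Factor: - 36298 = -2^1*18149^1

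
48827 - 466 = 48361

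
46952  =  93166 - 46214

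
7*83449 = 584143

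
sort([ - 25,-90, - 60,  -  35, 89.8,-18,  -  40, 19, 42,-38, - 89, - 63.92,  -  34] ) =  [ -90, - 89,-63.92, -60, - 40,  -  38,-35,-34,  -  25  ,  -  18, 19,42 , 89.8 ]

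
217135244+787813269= 1004948513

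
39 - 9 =30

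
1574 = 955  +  619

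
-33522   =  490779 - 524301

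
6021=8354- 2333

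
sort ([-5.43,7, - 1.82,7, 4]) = [ - 5.43, - 1.82, 4, 7,7]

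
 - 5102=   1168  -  6270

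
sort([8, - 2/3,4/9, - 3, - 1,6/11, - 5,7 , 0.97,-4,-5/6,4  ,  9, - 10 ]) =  [ - 10, - 5, -4, -3, - 1, - 5/6,  -  2/3, 4/9,  6/11,0.97, 4, 7 , 8, 9] 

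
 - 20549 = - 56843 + 36294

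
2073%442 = 305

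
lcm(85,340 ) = 340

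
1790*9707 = 17375530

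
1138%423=292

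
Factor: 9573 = 3^1*3191^1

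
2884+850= 3734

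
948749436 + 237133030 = 1185882466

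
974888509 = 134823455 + 840065054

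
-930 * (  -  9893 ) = 9200490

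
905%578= 327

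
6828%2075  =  603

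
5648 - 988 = 4660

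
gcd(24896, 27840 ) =64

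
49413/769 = 64 + 197/769= 64.26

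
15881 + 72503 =88384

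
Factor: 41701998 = 2^1*3^1 * 13^1* 19^2 * 1481^1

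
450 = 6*75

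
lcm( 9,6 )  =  18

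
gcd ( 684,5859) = 9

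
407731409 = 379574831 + 28156578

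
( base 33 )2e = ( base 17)4c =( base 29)2M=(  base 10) 80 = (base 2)1010000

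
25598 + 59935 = 85533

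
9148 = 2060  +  7088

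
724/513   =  1+ 211/513 = 1.41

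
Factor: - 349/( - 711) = 3^(-2)  *  79^( - 1 ) * 349^1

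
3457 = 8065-4608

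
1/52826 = 1/52826 =0.00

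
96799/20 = 96799/20  =  4839.95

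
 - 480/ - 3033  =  160/1011 = 0.16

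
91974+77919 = 169893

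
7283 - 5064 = 2219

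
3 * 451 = 1353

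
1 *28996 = 28996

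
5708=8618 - 2910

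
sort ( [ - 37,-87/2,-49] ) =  [-49, - 87/2,-37] 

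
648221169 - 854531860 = -206310691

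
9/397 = 9/397 = 0.02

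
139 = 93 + 46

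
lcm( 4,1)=4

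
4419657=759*5823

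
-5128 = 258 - 5386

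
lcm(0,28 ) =0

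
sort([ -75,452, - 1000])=[ - 1000,  -  75, 452] 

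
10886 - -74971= 85857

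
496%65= 41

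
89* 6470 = 575830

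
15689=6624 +9065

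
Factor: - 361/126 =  - 2^(-1)*3^( - 2 )*7^( - 1 )*19^2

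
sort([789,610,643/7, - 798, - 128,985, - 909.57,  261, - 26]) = [ - 909.57, - 798, - 128,-26,643/7,261, 610,789,985] 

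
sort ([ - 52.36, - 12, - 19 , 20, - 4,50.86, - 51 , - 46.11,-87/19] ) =[-52.36,-51, - 46.11,  -  19, - 12, - 87/19,-4,20,  50.86]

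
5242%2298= 646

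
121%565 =121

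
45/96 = 15/32 = 0.47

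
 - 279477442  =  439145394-718622836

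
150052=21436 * 7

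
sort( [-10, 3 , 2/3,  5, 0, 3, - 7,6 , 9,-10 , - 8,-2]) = [ - 10, - 10,-8, - 7, - 2,0, 2/3 , 3,3, 5, 6, 9 ]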